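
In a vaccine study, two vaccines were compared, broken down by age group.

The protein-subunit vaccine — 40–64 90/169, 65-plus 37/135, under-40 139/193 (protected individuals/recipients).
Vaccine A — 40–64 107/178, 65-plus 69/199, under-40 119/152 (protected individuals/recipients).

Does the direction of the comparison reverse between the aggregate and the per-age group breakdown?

No

40–64: the protein-subunit vaccine 90/169 = 53.3%, Vaccine A 107/178 = 60.1% → Vaccine A
65-plus: the protein-subunit vaccine 37/135 = 27.4%, Vaccine A 69/199 = 34.7% → Vaccine A
Under-40: the protein-subunit vaccine 139/193 = 72.0%, Vaccine A 119/152 = 78.3% → Vaccine A
Overall: the protein-subunit vaccine 266/497 = 53.5%, Vaccine A 295/529 = 55.8% → Vaccine A
Vaccine A wins overall and in every age group — no reversal.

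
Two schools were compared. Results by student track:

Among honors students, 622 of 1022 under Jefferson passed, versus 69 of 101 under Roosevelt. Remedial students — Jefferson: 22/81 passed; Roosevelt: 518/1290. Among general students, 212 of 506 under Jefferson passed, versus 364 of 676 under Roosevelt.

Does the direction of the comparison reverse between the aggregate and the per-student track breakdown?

Yes

Honors: Jefferson 622/1022 = 60.9%, Roosevelt 69/101 = 68.3% → Roosevelt
Remedial: Jefferson 22/81 = 27.2%, Roosevelt 518/1290 = 40.2% → Roosevelt
General: Jefferson 212/506 = 41.9%, Roosevelt 364/676 = 53.8% → Roosevelt
Overall: Jefferson 856/1609 = 53.2%, Roosevelt 951/2067 = 46.0% → Jefferson
Roosevelt wins each student group but Jefferson wins overall — the comparison reverses. Roosevelt's students skew toward remedial, which has a lower base rate.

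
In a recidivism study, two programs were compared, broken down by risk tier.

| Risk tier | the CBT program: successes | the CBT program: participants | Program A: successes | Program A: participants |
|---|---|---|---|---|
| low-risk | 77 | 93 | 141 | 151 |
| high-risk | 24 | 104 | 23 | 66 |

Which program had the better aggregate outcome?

Low-risk: the CBT program 77/93 = 82.8%, Program A 141/151 = 93.4% → Program A
High-risk: the CBT program 24/104 = 23.1%, Program A 23/66 = 34.8% → Program A
Overall: the CBT program 101/197 = 51.3%, Program A 164/217 = 75.6% → Program A

Program A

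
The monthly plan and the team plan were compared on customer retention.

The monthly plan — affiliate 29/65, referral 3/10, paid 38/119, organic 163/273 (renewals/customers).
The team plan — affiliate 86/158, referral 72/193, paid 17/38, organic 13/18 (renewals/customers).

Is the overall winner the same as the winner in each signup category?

No

Affiliate: the monthly plan 29/65 = 44.6%, the team plan 86/158 = 54.4% → the team plan
Referral: the monthly plan 3/10 = 30.0%, the team plan 72/193 = 37.3% → the team plan
Paid: the monthly plan 38/119 = 31.9%, the team plan 17/38 = 44.7% → the team plan
Organic: the monthly plan 163/273 = 59.7%, the team plan 13/18 = 72.2% → the team plan
Overall: the monthly plan 233/467 = 49.9%, the team plan 188/407 = 46.2% → the monthly plan
The team plan wins each signup group but the monthly plan wins overall — the comparison reverses. The team plan's customers skew toward referral, which has a lower base rate.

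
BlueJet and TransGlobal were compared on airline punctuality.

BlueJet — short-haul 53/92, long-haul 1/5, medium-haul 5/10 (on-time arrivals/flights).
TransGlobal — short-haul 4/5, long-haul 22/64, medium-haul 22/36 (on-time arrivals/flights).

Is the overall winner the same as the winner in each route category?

No

Short-haul: BlueJet 53/92 = 57.6%, TransGlobal 4/5 = 80.0% → TransGlobal
Long-haul: BlueJet 1/5 = 20.0%, TransGlobal 22/64 = 34.4% → TransGlobal
Medium-haul: BlueJet 5/10 = 50.0%, TransGlobal 22/36 = 61.1% → TransGlobal
Overall: BlueJet 59/107 = 55.1%, TransGlobal 48/105 = 45.7% → BlueJet
TransGlobal wins each route group but BlueJet wins overall — the comparison reverses. TransGlobal's flights skew toward long-haul, which has a lower base rate.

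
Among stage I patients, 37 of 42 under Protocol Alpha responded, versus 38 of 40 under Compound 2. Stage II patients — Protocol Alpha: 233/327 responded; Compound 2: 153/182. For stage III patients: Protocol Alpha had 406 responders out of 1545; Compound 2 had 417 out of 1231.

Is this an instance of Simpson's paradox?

Stage I: Protocol Alpha 37/42 = 88.1%, Compound 2 38/40 = 95.0% → Compound 2
Stage II: Protocol Alpha 233/327 = 71.3%, Compound 2 153/182 = 84.1% → Compound 2
Stage III: Protocol Alpha 406/1545 = 26.3%, Compound 2 417/1231 = 33.9% → Compound 2
Overall: Protocol Alpha 676/1914 = 35.3%, Compound 2 608/1453 = 41.8% → Compound 2
Compound 2 wins overall and in every disease group — no reversal.

No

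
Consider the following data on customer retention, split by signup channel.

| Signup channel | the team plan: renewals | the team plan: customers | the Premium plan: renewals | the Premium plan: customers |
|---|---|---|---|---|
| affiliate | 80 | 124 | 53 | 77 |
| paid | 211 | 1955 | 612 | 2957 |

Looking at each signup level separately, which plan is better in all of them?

the Premium plan

Affiliate: the team plan 80/124 = 64.5%, the Premium plan 53/77 = 68.8% → the Premium plan
Paid: the team plan 211/1955 = 10.8%, the Premium plan 612/2957 = 20.7% → the Premium plan
The Premium plan has the higher rate in both groups.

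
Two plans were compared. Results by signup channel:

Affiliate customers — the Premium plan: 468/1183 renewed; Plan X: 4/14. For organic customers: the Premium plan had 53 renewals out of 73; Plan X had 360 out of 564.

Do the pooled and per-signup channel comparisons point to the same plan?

Affiliate: the Premium plan 468/1183 = 39.6%, Plan X 4/14 = 28.6% → the Premium plan
Organic: the Premium plan 53/73 = 72.6%, Plan X 360/564 = 63.8% → the Premium plan
Overall: the Premium plan 521/1256 = 41.5%, Plan X 364/578 = 63.0% → Plan X
The Premium plan wins each signup group but Plan X wins overall — the comparison reverses. The Premium plan's customers skew toward affiliate, which has a lower base rate.

No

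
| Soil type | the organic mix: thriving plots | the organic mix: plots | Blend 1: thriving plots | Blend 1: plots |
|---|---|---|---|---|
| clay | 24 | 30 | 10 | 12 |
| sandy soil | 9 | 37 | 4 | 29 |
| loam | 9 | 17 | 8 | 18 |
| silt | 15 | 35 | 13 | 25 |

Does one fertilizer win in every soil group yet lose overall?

No

Clay: the organic mix 24/30 = 80.0%, Blend 1 10/12 = 83.3% → Blend 1
Sandy soil: the organic mix 9/37 = 24.3%, Blend 1 4/29 = 13.8% → the organic mix
Loam: the organic mix 9/17 = 52.9%, Blend 1 8/18 = 44.4% → the organic mix
Silt: the organic mix 15/35 = 42.9%, Blend 1 13/25 = 52.0% → Blend 1
Overall: the organic mix 57/119 = 47.9%, Blend 1 35/84 = 41.7% → the organic mix
Neither sweeps: the organic mix wins 2 of 4 groups, Blend 1 wins 2. The organic mix wins overall but not every group — no Simpson reversal.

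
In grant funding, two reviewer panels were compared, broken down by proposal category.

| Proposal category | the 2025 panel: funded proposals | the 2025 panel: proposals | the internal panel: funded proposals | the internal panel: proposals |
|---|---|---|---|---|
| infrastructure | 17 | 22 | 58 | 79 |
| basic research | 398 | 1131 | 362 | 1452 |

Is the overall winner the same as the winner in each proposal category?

Yes

Infrastructure: the 2025 panel 17/22 = 77.3%, the internal panel 58/79 = 73.4% → the 2025 panel
Basic research: the 2025 panel 398/1131 = 35.2%, the internal panel 362/1452 = 24.9% → the 2025 panel
Overall: the 2025 panel 415/1153 = 36.0%, the internal panel 420/1531 = 27.4% → the 2025 panel
The 2025 panel wins overall and in every proposal group — no reversal.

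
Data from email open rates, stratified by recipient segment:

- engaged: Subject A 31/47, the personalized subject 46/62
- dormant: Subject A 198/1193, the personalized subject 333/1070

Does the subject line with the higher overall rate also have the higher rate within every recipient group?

Engaged: Subject A 31/47 = 66.0%, the personalized subject 46/62 = 74.2% → the personalized subject
Dormant: Subject A 198/1193 = 16.6%, the personalized subject 333/1070 = 31.1% → the personalized subject
Overall: Subject A 229/1240 = 18.5%, the personalized subject 379/1132 = 33.5% → the personalized subject
The personalized subject wins overall and in every recipient group — no reversal.

Yes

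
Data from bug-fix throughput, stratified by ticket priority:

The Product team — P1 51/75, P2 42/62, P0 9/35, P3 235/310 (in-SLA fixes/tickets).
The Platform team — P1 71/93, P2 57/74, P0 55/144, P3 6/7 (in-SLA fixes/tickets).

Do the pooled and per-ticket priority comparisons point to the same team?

P1: the Product team 51/75 = 68.0%, the Platform team 71/93 = 76.3% → the Platform team
P2: the Product team 42/62 = 67.7%, the Platform team 57/74 = 77.0% → the Platform team
P0: the Product team 9/35 = 25.7%, the Platform team 55/144 = 38.2% → the Platform team
P3: the Product team 235/310 = 75.8%, the Platform team 6/7 = 85.7% → the Platform team
Overall: the Product team 337/482 = 69.9%, the Platform team 189/318 = 59.4% → the Product team
The Platform team wins each ticket group but the Product team wins overall — the comparison reverses. The Platform team's tickets skew toward P0, which has a lower base rate.

No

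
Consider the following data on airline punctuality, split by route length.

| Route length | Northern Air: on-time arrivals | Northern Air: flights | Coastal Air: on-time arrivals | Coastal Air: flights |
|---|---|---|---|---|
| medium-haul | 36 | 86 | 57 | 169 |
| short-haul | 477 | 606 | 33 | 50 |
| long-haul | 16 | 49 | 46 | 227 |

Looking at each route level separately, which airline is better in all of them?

Northern Air

Medium-haul: Northern Air 36/86 = 41.9%, Coastal Air 57/169 = 33.7% → Northern Air
Short-haul: Northern Air 477/606 = 78.7%, Coastal Air 33/50 = 66.0% → Northern Air
Long-haul: Northern Air 16/49 = 32.7%, Coastal Air 46/227 = 20.3% → Northern Air
Northern Air has the higher rate in all 3 groups.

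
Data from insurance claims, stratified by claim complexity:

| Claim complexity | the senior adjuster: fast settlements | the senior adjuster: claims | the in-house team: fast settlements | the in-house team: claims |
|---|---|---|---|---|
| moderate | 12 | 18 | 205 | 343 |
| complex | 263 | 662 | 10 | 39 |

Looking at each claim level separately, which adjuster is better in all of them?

the senior adjuster

Moderate: the senior adjuster 12/18 = 66.7%, the in-house team 205/343 = 59.8% → the senior adjuster
Complex: the senior adjuster 263/662 = 39.7%, the in-house team 10/39 = 25.6% → the senior adjuster
The senior adjuster has the higher rate in both groups.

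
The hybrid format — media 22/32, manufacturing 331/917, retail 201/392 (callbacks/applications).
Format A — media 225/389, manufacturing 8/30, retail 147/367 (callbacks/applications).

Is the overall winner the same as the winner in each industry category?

No

Media: the hybrid format 22/32 = 68.8%, Format A 225/389 = 57.8% → the hybrid format
Manufacturing: the hybrid format 331/917 = 36.1%, Format A 8/30 = 26.7% → the hybrid format
Retail: the hybrid format 201/392 = 51.3%, Format A 147/367 = 40.1% → the hybrid format
Overall: the hybrid format 554/1341 = 41.3%, Format A 380/786 = 48.3% → Format A
The hybrid format wins each industry group but Format A wins overall — the comparison reverses. The hybrid format's applications skew toward manufacturing, which has a lower base rate.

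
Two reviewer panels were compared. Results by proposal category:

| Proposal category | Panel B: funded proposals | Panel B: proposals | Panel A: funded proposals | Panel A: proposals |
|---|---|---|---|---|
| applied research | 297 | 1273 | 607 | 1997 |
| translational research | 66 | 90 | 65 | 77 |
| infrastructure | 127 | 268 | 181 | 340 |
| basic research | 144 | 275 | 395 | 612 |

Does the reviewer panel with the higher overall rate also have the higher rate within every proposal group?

Applied research: Panel B 297/1273 = 23.3%, Panel A 607/1997 = 30.4% → Panel A
Translational research: Panel B 66/90 = 73.3%, Panel A 65/77 = 84.4% → Panel A
Infrastructure: Panel B 127/268 = 47.4%, Panel A 181/340 = 53.2% → Panel A
Basic research: Panel B 144/275 = 52.4%, Panel A 395/612 = 64.5% → Panel A
Overall: Panel B 634/1906 = 33.3%, Panel A 1248/3026 = 41.2% → Panel A
Panel A wins overall and in every proposal group — no reversal.

Yes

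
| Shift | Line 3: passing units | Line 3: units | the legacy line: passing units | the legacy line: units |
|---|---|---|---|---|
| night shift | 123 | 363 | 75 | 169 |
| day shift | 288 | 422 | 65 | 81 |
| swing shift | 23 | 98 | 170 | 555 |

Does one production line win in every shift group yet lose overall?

Yes

Night shift: Line 3 123/363 = 33.9%, the legacy line 75/169 = 44.4% → the legacy line
Day shift: Line 3 288/422 = 68.2%, the legacy line 65/81 = 80.2% → the legacy line
Swing shift: Line 3 23/98 = 23.5%, the legacy line 170/555 = 30.6% → the legacy line
Overall: Line 3 434/883 = 49.2%, the legacy line 310/805 = 38.5% → Line 3
The legacy line wins each shift group but Line 3 wins overall — the comparison reverses. The legacy line's units skew toward swing shift, which has a lower base rate.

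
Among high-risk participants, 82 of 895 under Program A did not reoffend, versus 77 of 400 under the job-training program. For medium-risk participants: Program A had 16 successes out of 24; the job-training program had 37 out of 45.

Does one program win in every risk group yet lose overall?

No

High-risk: Program A 82/895 = 9.2%, the job-training program 77/400 = 19.2% → the job-training program
Medium-risk: Program A 16/24 = 66.7%, the job-training program 37/45 = 82.2% → the job-training program
Overall: Program A 98/919 = 10.7%, the job-training program 114/445 = 25.6% → the job-training program
The job-training program wins overall and in every risk group — no reversal.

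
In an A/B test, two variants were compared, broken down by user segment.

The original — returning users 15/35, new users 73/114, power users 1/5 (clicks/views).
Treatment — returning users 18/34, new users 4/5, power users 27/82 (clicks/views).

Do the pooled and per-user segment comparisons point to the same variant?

No

Returning users: the original 15/35 = 42.9%, Treatment 18/34 = 52.9% → Treatment
New users: the original 73/114 = 64.0%, Treatment 4/5 = 80.0% → Treatment
Power users: the original 1/5 = 20.0%, Treatment 27/82 = 32.9% → Treatment
Overall: the original 89/154 = 57.8%, Treatment 49/121 = 40.5% → the original
Treatment wins each user group but the original wins overall — the comparison reverses. Treatment's views skew toward power users, which has a lower base rate.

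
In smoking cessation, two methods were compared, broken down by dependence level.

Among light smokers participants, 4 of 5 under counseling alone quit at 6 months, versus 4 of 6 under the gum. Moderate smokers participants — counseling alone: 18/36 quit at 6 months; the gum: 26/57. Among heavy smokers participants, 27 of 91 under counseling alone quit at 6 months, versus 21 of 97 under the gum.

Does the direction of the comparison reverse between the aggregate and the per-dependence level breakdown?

Light smokers: counseling alone 4/5 = 80.0%, the gum 4/6 = 66.7% → counseling alone
Moderate smokers: counseling alone 18/36 = 50.0%, the gum 26/57 = 45.6% → counseling alone
Heavy smokers: counseling alone 27/91 = 29.7%, the gum 21/97 = 21.6% → counseling alone
Overall: counseling alone 49/132 = 37.1%, the gum 51/160 = 31.9% → counseling alone
Counseling alone wins overall and in every dependence group — no reversal.

No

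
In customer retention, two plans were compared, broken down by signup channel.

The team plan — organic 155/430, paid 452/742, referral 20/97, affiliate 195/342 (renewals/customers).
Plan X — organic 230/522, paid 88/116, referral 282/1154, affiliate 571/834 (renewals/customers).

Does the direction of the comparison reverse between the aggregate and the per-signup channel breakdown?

Yes

Organic: the team plan 155/430 = 36.0%, Plan X 230/522 = 44.1% → Plan X
Paid: the team plan 452/742 = 60.9%, Plan X 88/116 = 75.9% → Plan X
Referral: the team plan 20/97 = 20.6%, Plan X 282/1154 = 24.4% → Plan X
Affiliate: the team plan 195/342 = 57.0%, Plan X 571/834 = 68.5% → Plan X
Overall: the team plan 822/1611 = 51.0%, Plan X 1171/2626 = 44.6% → the team plan
Plan X wins each signup group but the team plan wins overall — the comparison reverses. Plan X's customers skew toward referral, which has a lower base rate.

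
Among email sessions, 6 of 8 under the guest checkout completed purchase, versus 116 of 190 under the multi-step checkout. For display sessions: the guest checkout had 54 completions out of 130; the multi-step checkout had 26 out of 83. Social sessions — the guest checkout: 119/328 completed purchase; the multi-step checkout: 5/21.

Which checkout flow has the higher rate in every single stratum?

Email: the guest checkout 6/8 = 75.0%, the multi-step checkout 116/190 = 61.1% → the guest checkout
Display: the guest checkout 54/130 = 41.5%, the multi-step checkout 26/83 = 31.3% → the guest checkout
Social: the guest checkout 119/328 = 36.3%, the multi-step checkout 5/21 = 23.8% → the guest checkout
The guest checkout has the higher rate in all 3 groups.

the guest checkout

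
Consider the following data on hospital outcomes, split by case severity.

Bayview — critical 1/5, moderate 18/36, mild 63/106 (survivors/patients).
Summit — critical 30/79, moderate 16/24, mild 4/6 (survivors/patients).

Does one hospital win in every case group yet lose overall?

Yes

Critical: Bayview 1/5 = 20.0%, Summit 30/79 = 38.0% → Summit
Moderate: Bayview 18/36 = 50.0%, Summit 16/24 = 66.7% → Summit
Mild: Bayview 63/106 = 59.4%, Summit 4/6 = 66.7% → Summit
Overall: Bayview 82/147 = 55.8%, Summit 50/109 = 45.9% → Bayview
Summit wins each case group but Bayview wins overall — the comparison reverses. Summit's patients skew toward critical, which has a lower base rate.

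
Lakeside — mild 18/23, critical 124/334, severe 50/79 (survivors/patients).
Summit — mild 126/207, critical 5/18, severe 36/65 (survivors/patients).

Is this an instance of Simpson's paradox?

Yes

Mild: Lakeside 18/23 = 78.3%, Summit 126/207 = 60.9% → Lakeside
Critical: Lakeside 124/334 = 37.1%, Summit 5/18 = 27.8% → Lakeside
Severe: Lakeside 50/79 = 63.3%, Summit 36/65 = 55.4% → Lakeside
Overall: Lakeside 192/436 = 44.0%, Summit 167/290 = 57.6% → Summit
Lakeside wins each case group but Summit wins overall — the comparison reverses. Lakeside's patients skew toward critical, which has a lower base rate.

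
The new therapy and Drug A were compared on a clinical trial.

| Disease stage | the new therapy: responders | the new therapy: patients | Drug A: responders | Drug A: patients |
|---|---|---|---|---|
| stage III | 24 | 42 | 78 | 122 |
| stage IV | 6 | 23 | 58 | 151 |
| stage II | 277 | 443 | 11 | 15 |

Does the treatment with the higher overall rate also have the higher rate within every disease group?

No

Stage III: the new therapy 24/42 = 57.1%, Drug A 78/122 = 63.9% → Drug A
Stage IV: the new therapy 6/23 = 26.1%, Drug A 58/151 = 38.4% → Drug A
Stage II: the new therapy 277/443 = 62.5%, Drug A 11/15 = 73.3% → Drug A
Overall: the new therapy 307/508 = 60.4%, Drug A 147/288 = 51.0% → the new therapy
Drug A wins each disease group but the new therapy wins overall — the comparison reverses. Drug A's patients skew toward stage IV, which has a lower base rate.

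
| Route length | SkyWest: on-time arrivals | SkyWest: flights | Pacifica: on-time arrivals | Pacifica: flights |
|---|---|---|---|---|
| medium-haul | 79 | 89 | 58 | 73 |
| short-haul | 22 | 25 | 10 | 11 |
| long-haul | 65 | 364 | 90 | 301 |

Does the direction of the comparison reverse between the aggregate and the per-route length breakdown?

Medium-haul: SkyWest 79/89 = 88.8%, Pacifica 58/73 = 79.5% → SkyWest
Short-haul: SkyWest 22/25 = 88.0%, Pacifica 10/11 = 90.9% → Pacifica
Long-haul: SkyWest 65/364 = 17.9%, Pacifica 90/301 = 29.9% → Pacifica
Overall: SkyWest 166/478 = 34.7%, Pacifica 158/385 = 41.0% → Pacifica
Neither sweeps: SkyWest wins 1 of 3 groups, Pacifica wins 2. Pacifica wins overall but not every group — no Simpson reversal.

No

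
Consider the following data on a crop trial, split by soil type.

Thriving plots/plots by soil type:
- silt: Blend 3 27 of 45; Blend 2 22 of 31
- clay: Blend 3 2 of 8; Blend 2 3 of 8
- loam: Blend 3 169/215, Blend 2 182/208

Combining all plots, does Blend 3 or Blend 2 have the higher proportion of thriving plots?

Silt: Blend 3 27/45 = 60.0%, Blend 2 22/31 = 71.0% → Blend 2
Clay: Blend 3 2/8 = 25.0%, Blend 2 3/8 = 37.5% → Blend 2
Loam: Blend 3 169/215 = 78.6%, Blend 2 182/208 = 87.5% → Blend 2
Overall: Blend 3 198/268 = 73.9%, Blend 2 207/247 = 83.8% → Blend 2

Blend 2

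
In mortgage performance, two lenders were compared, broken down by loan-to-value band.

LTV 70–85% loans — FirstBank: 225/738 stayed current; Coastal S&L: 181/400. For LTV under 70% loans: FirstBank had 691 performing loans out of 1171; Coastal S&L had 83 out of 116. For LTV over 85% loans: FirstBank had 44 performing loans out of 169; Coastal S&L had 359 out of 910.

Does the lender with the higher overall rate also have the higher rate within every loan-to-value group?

No

LTV 70–85%: FirstBank 225/738 = 30.5%, Coastal S&L 181/400 = 45.2% → Coastal S&L
LTV under 70%: FirstBank 691/1171 = 59.0%, Coastal S&L 83/116 = 71.6% → Coastal S&L
LTV over 85%: FirstBank 44/169 = 26.0%, Coastal S&L 359/910 = 39.5% → Coastal S&L
Overall: FirstBank 960/2078 = 46.2%, Coastal S&L 623/1426 = 43.7% → FirstBank
Coastal S&L wins each loan-to-value group but FirstBank wins overall — the comparison reverses. Coastal S&L's loans skew toward LTV over 85%, which has a lower base rate.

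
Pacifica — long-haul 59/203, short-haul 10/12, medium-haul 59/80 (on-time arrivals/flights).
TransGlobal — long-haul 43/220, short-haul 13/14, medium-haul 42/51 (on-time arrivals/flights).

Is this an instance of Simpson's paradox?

Long-haul: Pacifica 59/203 = 29.1%, TransGlobal 43/220 = 19.5% → Pacifica
Short-haul: Pacifica 10/12 = 83.3%, TransGlobal 13/14 = 92.9% → TransGlobal
Medium-haul: Pacifica 59/80 = 73.8%, TransGlobal 42/51 = 82.4% → TransGlobal
Overall: Pacifica 128/295 = 43.4%, TransGlobal 98/285 = 34.4% → Pacifica
Neither sweeps: Pacifica wins 1 of 3 groups, TransGlobal wins 2. Pacifica wins overall but not every group — no Simpson reversal.

No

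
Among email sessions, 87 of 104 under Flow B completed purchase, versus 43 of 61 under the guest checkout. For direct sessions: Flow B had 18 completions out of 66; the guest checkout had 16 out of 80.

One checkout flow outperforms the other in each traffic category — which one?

Email: Flow B 87/104 = 83.7%, the guest checkout 43/61 = 70.5% → Flow B
Direct: Flow B 18/66 = 27.3%, the guest checkout 16/80 = 20.0% → Flow B
Flow B has the higher rate in both groups.

Flow B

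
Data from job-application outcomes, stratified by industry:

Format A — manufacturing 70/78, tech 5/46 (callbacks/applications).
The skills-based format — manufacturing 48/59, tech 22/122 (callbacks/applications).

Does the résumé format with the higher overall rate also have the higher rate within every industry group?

Manufacturing: Format A 70/78 = 89.7%, the skills-based format 48/59 = 81.4% → Format A
Tech: Format A 5/46 = 10.9%, the skills-based format 22/122 = 18.0% → the skills-based format
Overall: Format A 75/124 = 60.5%, the skills-based format 70/181 = 38.7% → Format A
Neither sweeps: Format A wins 1 of 2 groups, the skills-based format wins 1. Format A wins overall but not every group — no Simpson reversal.

No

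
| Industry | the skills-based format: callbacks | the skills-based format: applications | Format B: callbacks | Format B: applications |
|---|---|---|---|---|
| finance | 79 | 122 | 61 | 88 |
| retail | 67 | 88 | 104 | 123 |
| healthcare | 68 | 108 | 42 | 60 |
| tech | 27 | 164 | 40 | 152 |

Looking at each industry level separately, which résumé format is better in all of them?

Format B

Finance: the skills-based format 79/122 = 64.8%, Format B 61/88 = 69.3% → Format B
Retail: the skills-based format 67/88 = 76.1%, Format B 104/123 = 84.6% → Format B
Healthcare: the skills-based format 68/108 = 63.0%, Format B 42/60 = 70.0% → Format B
Tech: the skills-based format 27/164 = 16.5%, Format B 40/152 = 26.3% → Format B
Format B has the higher rate in all 4 groups.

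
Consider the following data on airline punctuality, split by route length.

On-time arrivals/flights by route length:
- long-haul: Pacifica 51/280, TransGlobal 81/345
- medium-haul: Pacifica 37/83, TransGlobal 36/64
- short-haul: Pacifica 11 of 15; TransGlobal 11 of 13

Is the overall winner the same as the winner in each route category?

Long-haul: Pacifica 51/280 = 18.2%, TransGlobal 81/345 = 23.5% → TransGlobal
Medium-haul: Pacifica 37/83 = 44.6%, TransGlobal 36/64 = 56.2% → TransGlobal
Short-haul: Pacifica 11/15 = 73.3%, TransGlobal 11/13 = 84.6% → TransGlobal
Overall: Pacifica 99/378 = 26.2%, TransGlobal 128/422 = 30.3% → TransGlobal
TransGlobal wins overall and in every route group — no reversal.

Yes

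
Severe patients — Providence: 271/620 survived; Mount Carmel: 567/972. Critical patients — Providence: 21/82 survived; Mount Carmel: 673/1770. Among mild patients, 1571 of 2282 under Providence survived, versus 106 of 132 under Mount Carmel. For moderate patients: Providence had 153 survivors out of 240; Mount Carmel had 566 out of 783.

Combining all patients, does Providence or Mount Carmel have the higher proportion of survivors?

Severe: Providence 271/620 = 43.7%, Mount Carmel 567/972 = 58.3% → Mount Carmel
Critical: Providence 21/82 = 25.6%, Mount Carmel 673/1770 = 38.0% → Mount Carmel
Mild: Providence 1571/2282 = 68.8%, Mount Carmel 106/132 = 80.3% → Mount Carmel
Moderate: Providence 153/240 = 63.8%, Mount Carmel 566/783 = 72.3% → Mount Carmel
Overall: Providence 2016/3224 = 62.5%, Mount Carmel 1912/3657 = 52.3% → Providence
(Mount Carmel wins every case group but Providence wins overall — Mount Carmel's patients skew toward the low-rate critical group.)

Providence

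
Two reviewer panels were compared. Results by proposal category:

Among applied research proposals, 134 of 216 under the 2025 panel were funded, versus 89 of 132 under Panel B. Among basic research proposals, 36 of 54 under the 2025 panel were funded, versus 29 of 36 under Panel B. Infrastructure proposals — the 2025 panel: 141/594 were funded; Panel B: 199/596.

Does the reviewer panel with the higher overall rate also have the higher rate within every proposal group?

Yes

Applied research: the 2025 panel 134/216 = 62.0%, Panel B 89/132 = 67.4% → Panel B
Basic research: the 2025 panel 36/54 = 66.7%, Panel B 29/36 = 80.6% → Panel B
Infrastructure: the 2025 panel 141/594 = 23.7%, Panel B 199/596 = 33.4% → Panel B
Overall: the 2025 panel 311/864 = 36.0%, Panel B 317/764 = 41.5% → Panel B
Panel B wins overall and in every proposal group — no reversal.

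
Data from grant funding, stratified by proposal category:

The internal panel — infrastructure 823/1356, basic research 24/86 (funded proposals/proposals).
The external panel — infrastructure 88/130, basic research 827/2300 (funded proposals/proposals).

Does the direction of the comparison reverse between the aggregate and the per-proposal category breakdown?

Infrastructure: the internal panel 823/1356 = 60.7%, the external panel 88/130 = 67.7% → the external panel
Basic research: the internal panel 24/86 = 27.9%, the external panel 827/2300 = 36.0% → the external panel
Overall: the internal panel 847/1442 = 58.7%, the external panel 915/2430 = 37.7% → the internal panel
The external panel wins each proposal group but the internal panel wins overall — the comparison reverses. The external panel's proposals skew toward basic research, which has a lower base rate.

Yes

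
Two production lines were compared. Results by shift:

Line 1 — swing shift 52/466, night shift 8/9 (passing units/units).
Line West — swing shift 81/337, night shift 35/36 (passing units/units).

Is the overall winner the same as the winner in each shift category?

Yes

Swing shift: Line 1 52/466 = 11.2%, Line West 81/337 = 24.0% → Line West
Night shift: Line 1 8/9 = 88.9%, Line West 35/36 = 97.2% → Line West
Overall: Line 1 60/475 = 12.6%, Line West 116/373 = 31.1% → Line West
Line West wins overall and in every shift group — no reversal.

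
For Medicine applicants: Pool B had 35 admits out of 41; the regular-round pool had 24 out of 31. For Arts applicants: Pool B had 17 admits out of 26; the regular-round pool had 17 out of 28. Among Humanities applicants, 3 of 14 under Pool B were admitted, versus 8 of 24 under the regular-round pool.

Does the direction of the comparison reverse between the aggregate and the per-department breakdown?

No

Medicine: Pool B 35/41 = 85.4%, the regular-round pool 24/31 = 77.4% → Pool B
Arts: Pool B 17/26 = 65.4%, the regular-round pool 17/28 = 60.7% → Pool B
Humanities: Pool B 3/14 = 21.4%, the regular-round pool 8/24 = 33.3% → the regular-round pool
Overall: Pool B 55/81 = 67.9%, the regular-round pool 49/83 = 59.0% → Pool B
Neither sweeps: Pool B wins 2 of 3 groups, the regular-round pool wins 1. Pool B wins overall but not every group — no Simpson reversal.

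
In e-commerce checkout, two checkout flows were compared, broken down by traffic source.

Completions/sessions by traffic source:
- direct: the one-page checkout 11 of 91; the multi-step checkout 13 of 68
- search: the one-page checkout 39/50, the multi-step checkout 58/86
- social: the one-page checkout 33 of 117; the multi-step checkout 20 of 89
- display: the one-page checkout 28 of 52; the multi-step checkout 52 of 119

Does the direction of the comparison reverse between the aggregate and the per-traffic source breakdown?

No

Direct: the one-page checkout 11/91 = 12.1%, the multi-step checkout 13/68 = 19.1% → the multi-step checkout
Search: the one-page checkout 39/50 = 78.0%, the multi-step checkout 58/86 = 67.4% → the one-page checkout
Social: the one-page checkout 33/117 = 28.2%, the multi-step checkout 20/89 = 22.5% → the one-page checkout
Display: the one-page checkout 28/52 = 53.8%, the multi-step checkout 52/119 = 43.7% → the one-page checkout
Overall: the one-page checkout 111/310 = 35.8%, the multi-step checkout 143/362 = 39.5% → the multi-step checkout
Neither sweeps: the one-page checkout wins 3 of 4 groups, the multi-step checkout wins 1. The multi-step checkout wins overall but not every group — no Simpson reversal.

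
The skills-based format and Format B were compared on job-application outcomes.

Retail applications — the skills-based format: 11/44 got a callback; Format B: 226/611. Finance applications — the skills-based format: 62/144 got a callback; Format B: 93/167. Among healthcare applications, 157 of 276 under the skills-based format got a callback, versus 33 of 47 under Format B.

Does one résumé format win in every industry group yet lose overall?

Yes

Retail: the skills-based format 11/44 = 25.0%, Format B 226/611 = 37.0% → Format B
Finance: the skills-based format 62/144 = 43.1%, Format B 93/167 = 55.7% → Format B
Healthcare: the skills-based format 157/276 = 56.9%, Format B 33/47 = 70.2% → Format B
Overall: the skills-based format 230/464 = 49.6%, Format B 352/825 = 42.7% → the skills-based format
Format B wins each industry group but the skills-based format wins overall — the comparison reverses. Format B's applications skew toward retail, which has a lower base rate.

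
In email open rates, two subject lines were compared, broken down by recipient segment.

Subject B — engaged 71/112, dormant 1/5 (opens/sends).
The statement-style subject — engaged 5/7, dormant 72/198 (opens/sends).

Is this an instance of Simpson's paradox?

Yes

Engaged: Subject B 71/112 = 63.4%, the statement-style subject 5/7 = 71.4% → the statement-style subject
Dormant: Subject B 1/5 = 20.0%, the statement-style subject 72/198 = 36.4% → the statement-style subject
Overall: Subject B 72/117 = 61.5%, the statement-style subject 77/205 = 37.6% → Subject B
The statement-style subject wins each recipient group but Subject B wins overall — the comparison reverses. The statement-style subject's sends skew toward dormant, which has a lower base rate.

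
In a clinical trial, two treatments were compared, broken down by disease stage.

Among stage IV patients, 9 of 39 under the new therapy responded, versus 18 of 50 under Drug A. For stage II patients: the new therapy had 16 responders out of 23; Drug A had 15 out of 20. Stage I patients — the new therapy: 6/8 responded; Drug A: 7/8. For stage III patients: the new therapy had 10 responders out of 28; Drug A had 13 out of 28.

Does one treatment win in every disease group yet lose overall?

Stage IV: the new therapy 9/39 = 23.1%, Drug A 18/50 = 36.0% → Drug A
Stage II: the new therapy 16/23 = 69.6%, Drug A 15/20 = 75.0% → Drug A
Stage I: the new therapy 6/8 = 75.0%, Drug A 7/8 = 87.5% → Drug A
Stage III: the new therapy 10/28 = 35.7%, Drug A 13/28 = 46.4% → Drug A
Overall: the new therapy 41/98 = 41.8%, Drug A 53/106 = 50.0% → Drug A
Drug A wins overall and in every disease group — no reversal.

No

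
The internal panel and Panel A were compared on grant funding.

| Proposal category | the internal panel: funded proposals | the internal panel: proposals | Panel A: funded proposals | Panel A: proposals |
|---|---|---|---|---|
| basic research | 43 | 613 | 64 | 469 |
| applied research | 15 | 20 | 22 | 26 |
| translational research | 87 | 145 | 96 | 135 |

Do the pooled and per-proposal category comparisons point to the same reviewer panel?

Basic research: the internal panel 43/613 = 7.0%, Panel A 64/469 = 13.6% → Panel A
Applied research: the internal panel 15/20 = 75.0%, Panel A 22/26 = 84.6% → Panel A
Translational research: the internal panel 87/145 = 60.0%, Panel A 96/135 = 71.1% → Panel A
Overall: the internal panel 145/778 = 18.6%, Panel A 182/630 = 28.9% → Panel A
Panel A wins overall and in every proposal group — no reversal.

Yes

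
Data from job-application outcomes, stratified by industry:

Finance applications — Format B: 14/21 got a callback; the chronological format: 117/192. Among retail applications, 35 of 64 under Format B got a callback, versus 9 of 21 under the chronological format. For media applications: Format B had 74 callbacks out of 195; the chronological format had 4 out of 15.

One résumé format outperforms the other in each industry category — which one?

Format B

Finance: Format B 14/21 = 66.7%, the chronological format 117/192 = 60.9% → Format B
Retail: Format B 35/64 = 54.7%, the chronological format 9/21 = 42.9% → Format B
Media: Format B 74/195 = 37.9%, the chronological format 4/15 = 26.7% → Format B
Format B has the higher rate in all 3 groups.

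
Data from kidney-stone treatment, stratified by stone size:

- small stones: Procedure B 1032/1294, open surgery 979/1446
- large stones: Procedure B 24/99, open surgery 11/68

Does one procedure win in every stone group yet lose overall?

Small stones: Procedure B 1032/1294 = 79.8%, open surgery 979/1446 = 67.7% → Procedure B
Large stones: Procedure B 24/99 = 24.2%, open surgery 11/68 = 16.2% → Procedure B
Overall: Procedure B 1056/1393 = 75.8%, open surgery 990/1514 = 65.4% → Procedure B
Procedure B wins overall and in every stone group — no reversal.

No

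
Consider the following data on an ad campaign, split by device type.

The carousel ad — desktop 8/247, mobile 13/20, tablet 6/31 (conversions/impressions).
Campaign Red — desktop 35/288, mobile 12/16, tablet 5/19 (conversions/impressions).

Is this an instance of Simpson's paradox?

Desktop: the carousel ad 8/247 = 3.2%, Campaign Red 35/288 = 12.2% → Campaign Red
Mobile: the carousel ad 13/20 = 65.0%, Campaign Red 12/16 = 75.0% → Campaign Red
Tablet: the carousel ad 6/31 = 19.4%, Campaign Red 5/19 = 26.3% → Campaign Red
Overall: the carousel ad 27/298 = 9.1%, Campaign Red 52/323 = 16.1% → Campaign Red
Campaign Red wins overall and in every device group — no reversal.

No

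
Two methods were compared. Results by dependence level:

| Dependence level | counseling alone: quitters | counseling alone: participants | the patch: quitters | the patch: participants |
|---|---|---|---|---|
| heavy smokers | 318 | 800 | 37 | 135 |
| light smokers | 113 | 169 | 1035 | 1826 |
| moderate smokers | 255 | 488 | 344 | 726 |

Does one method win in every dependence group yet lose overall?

Yes

Heavy smokers: counseling alone 318/800 = 39.8%, the patch 37/135 = 27.4% → counseling alone
Light smokers: counseling alone 113/169 = 66.9%, the patch 1035/1826 = 56.7% → counseling alone
Moderate smokers: counseling alone 255/488 = 52.3%, the patch 344/726 = 47.4% → counseling alone
Overall: counseling alone 686/1457 = 47.1%, the patch 1416/2687 = 52.7% → the patch
Counseling alone wins each dependence group but the patch wins overall — the comparison reverses. Counseling alone's participants skew toward heavy smokers, which has a lower base rate.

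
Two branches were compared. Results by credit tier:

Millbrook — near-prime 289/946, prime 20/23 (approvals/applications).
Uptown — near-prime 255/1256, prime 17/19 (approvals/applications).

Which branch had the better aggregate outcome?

Near-prime: Millbrook 289/946 = 30.5%, Uptown 255/1256 = 20.3% → Millbrook
Prime: Millbrook 20/23 = 87.0%, Uptown 17/19 = 89.5% → Uptown
Overall: Millbrook 309/969 = 31.9%, Uptown 272/1275 = 21.3% → Millbrook
(Neither sweeps every credit group, but Millbrook has the higher pooled rate.)

Millbrook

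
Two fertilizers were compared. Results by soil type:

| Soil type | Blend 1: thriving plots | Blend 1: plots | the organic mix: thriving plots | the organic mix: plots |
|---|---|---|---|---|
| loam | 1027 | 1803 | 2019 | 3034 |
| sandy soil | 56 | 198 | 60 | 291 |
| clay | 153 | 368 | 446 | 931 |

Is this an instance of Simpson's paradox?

Loam: Blend 1 1027/1803 = 57.0%, the organic mix 2019/3034 = 66.5% → the organic mix
Sandy soil: Blend 1 56/198 = 28.3%, the organic mix 60/291 = 20.6% → Blend 1
Clay: Blend 1 153/368 = 41.6%, the organic mix 446/931 = 47.9% → the organic mix
Overall: Blend 1 1236/2369 = 52.2%, the organic mix 2525/4256 = 59.3% → the organic mix
Neither sweeps: Blend 1 wins 1 of 3 groups, the organic mix wins 2. The organic mix wins overall but not every group — no Simpson reversal.

No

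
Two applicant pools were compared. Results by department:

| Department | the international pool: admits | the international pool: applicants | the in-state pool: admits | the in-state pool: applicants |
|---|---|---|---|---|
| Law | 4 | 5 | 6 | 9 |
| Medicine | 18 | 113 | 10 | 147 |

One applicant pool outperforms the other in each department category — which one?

the international pool

Law: the international pool 4/5 = 80.0%, the in-state pool 6/9 = 66.7% → the international pool
Medicine: the international pool 18/113 = 15.9%, the in-state pool 10/147 = 6.8% → the international pool
The international pool has the higher rate in both groups.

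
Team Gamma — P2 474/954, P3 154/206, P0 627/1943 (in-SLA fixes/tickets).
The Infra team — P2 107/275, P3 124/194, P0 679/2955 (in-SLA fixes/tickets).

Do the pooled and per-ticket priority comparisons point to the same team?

P2: Team Gamma 474/954 = 49.7%, the Infra team 107/275 = 38.9% → Team Gamma
P3: Team Gamma 154/206 = 74.8%, the Infra team 124/194 = 63.9% → Team Gamma
P0: Team Gamma 627/1943 = 32.3%, the Infra team 679/2955 = 23.0% → Team Gamma
Overall: Team Gamma 1255/3103 = 40.4%, the Infra team 910/3424 = 26.6% → Team Gamma
Team Gamma wins overall and in every ticket group — no reversal.

Yes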